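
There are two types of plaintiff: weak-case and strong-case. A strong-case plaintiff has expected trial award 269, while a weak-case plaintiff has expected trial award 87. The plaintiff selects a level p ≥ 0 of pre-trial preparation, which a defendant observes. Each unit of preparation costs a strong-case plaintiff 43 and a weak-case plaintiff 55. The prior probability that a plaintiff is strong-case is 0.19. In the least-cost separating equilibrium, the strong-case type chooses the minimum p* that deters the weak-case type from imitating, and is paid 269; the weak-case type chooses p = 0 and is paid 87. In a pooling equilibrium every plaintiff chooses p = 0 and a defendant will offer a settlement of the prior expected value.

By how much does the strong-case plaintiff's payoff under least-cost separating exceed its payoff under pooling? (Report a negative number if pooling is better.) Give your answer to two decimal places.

5.13

Least-cost separating signal: p* solves 87 = 269 − 55·p*, so p* = (269 − 87)/55 ≈ 3.3091.
Strong-case type's separating payoff: 269 − 43 × p* = 269 − 43 × (269 − 87)/55 = 269 − 7826/55 ≈ 126.7091.
Pooling payoff: 0.19 × 269 + 0.81 × 87 = 121.58.
Difference: 126.7091 − 121.58 = 5.1291, i.e. 5.13 to two decimal places.
The strong-case type prefers to separate.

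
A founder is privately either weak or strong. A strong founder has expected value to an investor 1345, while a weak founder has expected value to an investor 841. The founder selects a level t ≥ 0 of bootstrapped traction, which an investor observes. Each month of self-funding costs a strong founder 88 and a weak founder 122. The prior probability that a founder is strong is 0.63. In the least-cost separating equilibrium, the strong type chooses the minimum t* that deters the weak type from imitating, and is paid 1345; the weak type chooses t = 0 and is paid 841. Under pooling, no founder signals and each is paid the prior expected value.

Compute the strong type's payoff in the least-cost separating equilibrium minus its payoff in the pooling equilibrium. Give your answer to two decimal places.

Least-cost separating signal: t* solves 841 = 1345 − 122·t*, so t* = (1345 − 841)/122 ≈ 4.1311.
Strong type's separating payoff: 1345 − 88 × t* = 1345 − 88 × (1345 − 841)/122 = 1345 − 44352/122 ≈ 981.4590.
Pooling payoff: 0.63 × 1345 + 0.37 × 841 = 1158.52.
Difference: 981.4590 − 1158.52 = -177.061, i.e. -177.06 to two decimal places.
The strong type would prefer the pooling outcome.

-177.06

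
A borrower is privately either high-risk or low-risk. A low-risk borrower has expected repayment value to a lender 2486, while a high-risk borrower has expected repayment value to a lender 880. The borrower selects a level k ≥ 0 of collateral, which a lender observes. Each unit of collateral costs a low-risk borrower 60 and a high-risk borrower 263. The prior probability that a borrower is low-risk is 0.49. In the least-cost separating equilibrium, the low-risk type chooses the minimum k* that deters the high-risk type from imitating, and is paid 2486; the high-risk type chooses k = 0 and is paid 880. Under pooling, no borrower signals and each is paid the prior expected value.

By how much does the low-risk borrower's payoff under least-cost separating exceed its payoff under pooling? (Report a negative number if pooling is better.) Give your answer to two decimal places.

Least-cost separating signal: k* solves 880 = 2486 − 263·k*, so k* = (2486 − 880)/263 ≈ 6.1065.
Low-risk type's separating payoff: 2486 − 60 × k* = 2486 − 60 × (2486 − 880)/263 = 2486 − 96360/263 ≈ 2119.6122.
Pooling payoff: 0.49 × 2486 + 0.51 × 880 = 1666.94.
Difference: 2119.6122 − 1666.94 = 452.6722, i.e. 452.67 to two decimal places.
The low-risk type prefers to separate.

452.67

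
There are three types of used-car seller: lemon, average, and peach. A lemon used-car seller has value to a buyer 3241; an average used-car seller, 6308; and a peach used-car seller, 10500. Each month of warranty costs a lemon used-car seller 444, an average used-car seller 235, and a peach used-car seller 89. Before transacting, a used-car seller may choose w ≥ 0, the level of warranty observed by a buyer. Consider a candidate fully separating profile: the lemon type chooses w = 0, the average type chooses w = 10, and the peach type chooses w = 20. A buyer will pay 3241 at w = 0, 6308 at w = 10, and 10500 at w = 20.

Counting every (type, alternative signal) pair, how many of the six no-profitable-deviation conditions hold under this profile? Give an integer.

5

Average (own payoff 6308 − 235×10 = 3958): to w=0 gives 3241 → no gain ✓; to w=20 gives 10500 − 235×20 = 5800 → profitable ✗.
Lemon (own payoff 3241): to w=10 gives 6308 − 444×10 = 1868 → no gain ✓; to w=20 gives 10500 − 444×20 = 1620 → no gain ✓.
Peach (own payoff 10500 − 89×20 = 8720): to w=0 gives 3241 → no gain ✓; to w=10 gives 6308 − 89×10 = 5418 → no gain ✓.
5 of the 6 constraints hold; not an equilibrium.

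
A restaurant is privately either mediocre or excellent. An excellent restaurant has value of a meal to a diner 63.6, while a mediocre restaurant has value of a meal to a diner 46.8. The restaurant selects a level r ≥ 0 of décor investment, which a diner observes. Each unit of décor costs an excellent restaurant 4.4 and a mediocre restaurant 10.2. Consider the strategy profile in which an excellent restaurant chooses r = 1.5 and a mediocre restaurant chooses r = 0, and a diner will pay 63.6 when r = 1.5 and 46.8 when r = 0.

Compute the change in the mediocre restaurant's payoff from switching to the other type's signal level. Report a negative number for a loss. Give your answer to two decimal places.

1.50

Playing r = 0 the mediocre restaurant receives 46.8.
Deviating to r = 1.5 brings payment 63.6 at cost 10.2 × 1.5 = 15.3, netting 48.3.
Gain from deviating: 48.3 − 46.8 = 1.50.
The gain is positive, so the mediocre type's incentive-compatibility constraint is violated — this profile is not a separating equilibrium.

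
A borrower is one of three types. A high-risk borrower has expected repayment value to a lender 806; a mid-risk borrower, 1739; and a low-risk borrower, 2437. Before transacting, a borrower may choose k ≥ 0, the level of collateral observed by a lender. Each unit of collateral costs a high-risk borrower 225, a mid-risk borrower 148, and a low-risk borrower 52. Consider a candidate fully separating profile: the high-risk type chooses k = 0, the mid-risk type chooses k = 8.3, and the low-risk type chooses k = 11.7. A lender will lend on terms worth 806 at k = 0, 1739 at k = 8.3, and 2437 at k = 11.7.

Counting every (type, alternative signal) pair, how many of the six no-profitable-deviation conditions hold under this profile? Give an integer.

High-risk (own payoff 806): to k=8.3 gives 1739 − 225×8.3 = -128.5 → no gain ✓; to k=11.7 gives 2437 − 225×11.7 = -195.5 → no gain ✓.
Low-risk (own payoff 2437 − 52×11.7 = 1828.6): to k=0 gives 806 → no gain ✓; to k=8.3 gives 1739 − 52×8.3 = 1307.4 → no gain ✓.
Mid-risk (own payoff 1739 − 148×8.3 = 510.6): to k=0 gives 806 → profitable ✗; to k=11.7 gives 2437 − 148×11.7 = 705.4 → profitable ✗.
4 of the 6 constraints hold; not an equilibrium.

4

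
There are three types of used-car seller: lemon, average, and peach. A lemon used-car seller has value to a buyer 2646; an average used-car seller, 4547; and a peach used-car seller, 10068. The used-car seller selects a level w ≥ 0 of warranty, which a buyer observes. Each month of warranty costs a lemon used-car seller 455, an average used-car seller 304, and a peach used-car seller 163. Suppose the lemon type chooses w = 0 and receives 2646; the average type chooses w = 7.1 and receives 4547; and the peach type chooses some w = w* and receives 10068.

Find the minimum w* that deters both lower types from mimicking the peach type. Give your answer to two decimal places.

Average type (on-path payoff 4547 − 304×7.1 = 2388.6) won't mimic when 2388.6 ≥ 10068 − 304·w*, i.e. w* ≥ 25.26.
Lemon type (on-path payoff 2646) won't mimic when 2646 ≥ 10068 − 455·w*, i.e. w* ≥ 16.31.
Both must hold, so w* = max(16.31, 25.26) = 25.26. The average type's constraint binds.

25.26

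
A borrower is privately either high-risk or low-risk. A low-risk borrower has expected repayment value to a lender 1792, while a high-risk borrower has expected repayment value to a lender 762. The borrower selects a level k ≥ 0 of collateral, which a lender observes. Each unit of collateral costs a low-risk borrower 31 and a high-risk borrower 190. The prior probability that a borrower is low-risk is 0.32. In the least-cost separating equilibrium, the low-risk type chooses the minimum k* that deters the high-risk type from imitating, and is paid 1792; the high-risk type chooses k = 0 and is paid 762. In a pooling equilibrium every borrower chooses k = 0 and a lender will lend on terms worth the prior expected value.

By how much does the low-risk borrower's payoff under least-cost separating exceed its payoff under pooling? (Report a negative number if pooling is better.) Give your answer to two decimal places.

532.35

Least-cost separating signal: k* solves 762 = 1792 − 190·k*, so k* = (1792 − 762)/190 ≈ 5.4211.
Low-risk type's separating payoff: 1792 − 31 × k* = 1792 − 31 × (1792 − 762)/190 = 1792 − 31930/190 ≈ 1623.9474.
Pooling payoff: 0.32 × 1792 + 0.68 × 762 = 1091.6.
Difference: 1623.9474 − 1091.6 = 532.3474, i.e. 532.35 to two decimal places.
The low-risk type prefers to separate.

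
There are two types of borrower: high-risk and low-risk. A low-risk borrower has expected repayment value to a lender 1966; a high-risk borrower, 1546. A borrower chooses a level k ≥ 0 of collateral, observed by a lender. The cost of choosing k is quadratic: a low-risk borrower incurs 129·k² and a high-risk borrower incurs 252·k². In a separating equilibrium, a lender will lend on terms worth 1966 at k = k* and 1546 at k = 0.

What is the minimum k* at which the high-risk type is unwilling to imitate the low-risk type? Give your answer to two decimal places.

1.29

The high-risk type at k = 0 receives 1546; imitating at k* yields 1966 − 252·k*².
Indifference: 1546 = 1966 − 252·k*², so k*² = (1966 − 1546) / 252 ≈ 1.6667.
k* = √1.6667 ≈ 1.29.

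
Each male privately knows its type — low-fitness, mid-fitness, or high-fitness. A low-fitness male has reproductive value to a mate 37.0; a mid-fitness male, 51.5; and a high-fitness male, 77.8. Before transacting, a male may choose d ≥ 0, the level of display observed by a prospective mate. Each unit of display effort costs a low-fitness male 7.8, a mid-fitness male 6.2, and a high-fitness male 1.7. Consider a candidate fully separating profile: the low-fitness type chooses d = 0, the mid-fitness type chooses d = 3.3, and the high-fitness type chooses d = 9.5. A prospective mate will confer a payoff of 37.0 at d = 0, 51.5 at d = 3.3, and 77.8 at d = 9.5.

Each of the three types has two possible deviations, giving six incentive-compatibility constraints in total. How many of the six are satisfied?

Low-fitness (own payoff 37.0): to d=3.3 gives 51.5 − 7.8×3.3 = 25.76 → no gain ✓; to d=9.5 gives 77.8 − 7.8×9.5 = 3.7 → no gain ✓.
High-fitness (own payoff 77.8 − 1.7×9.5 = 61.65): to d=0 gives 37.0 → no gain ✓; to d=3.3 gives 51.5 − 1.7×3.3 = 45.89 → no gain ✓.
Mid-fitness (own payoff 51.5 − 6.2×3.3 = 31.04): to d=0 gives 37.0 → profitable ✗; to d=9.5 gives 77.8 − 6.2×9.5 = 18.9 → no gain ✓.
5 of the 6 constraints hold; not an equilibrium.

5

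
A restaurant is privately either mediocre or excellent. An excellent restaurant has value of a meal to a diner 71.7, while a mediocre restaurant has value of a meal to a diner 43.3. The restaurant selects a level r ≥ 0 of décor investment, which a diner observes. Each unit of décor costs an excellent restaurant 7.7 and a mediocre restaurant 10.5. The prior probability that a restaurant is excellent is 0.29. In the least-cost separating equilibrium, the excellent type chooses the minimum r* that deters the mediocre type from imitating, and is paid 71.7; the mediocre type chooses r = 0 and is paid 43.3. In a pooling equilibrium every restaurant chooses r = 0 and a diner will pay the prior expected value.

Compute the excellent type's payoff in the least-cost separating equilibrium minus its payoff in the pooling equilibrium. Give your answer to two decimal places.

Least-cost separating signal: r* solves 43.3 = 71.7 − 10.5·r*, so r* = (71.7 − 43.3)/10.5 ≈ 2.7048.
Excellent type's separating payoff: 71.7 − 7.7 × r* = 71.7 − 7.7 × (71.7 − 43.3)/10.5 = 71.7 − 218.68/10.5 ≈ 50.8733.
Pooling payoff: 0.29 × 71.7 + 0.71 × 43.3 = 51.536.
Difference: 50.8733 − 51.536 = -0.6627, i.e. -0.66 to two decimal places.
The excellent type would prefer the pooling outcome.

-0.66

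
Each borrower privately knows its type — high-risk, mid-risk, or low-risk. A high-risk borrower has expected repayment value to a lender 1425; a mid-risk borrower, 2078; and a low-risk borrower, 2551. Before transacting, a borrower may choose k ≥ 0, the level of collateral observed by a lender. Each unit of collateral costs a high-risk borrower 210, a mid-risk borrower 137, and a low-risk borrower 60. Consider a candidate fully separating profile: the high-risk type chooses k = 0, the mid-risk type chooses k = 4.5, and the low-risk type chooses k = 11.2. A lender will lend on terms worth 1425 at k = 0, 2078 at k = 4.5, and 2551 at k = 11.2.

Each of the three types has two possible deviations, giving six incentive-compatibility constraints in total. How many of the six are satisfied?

6

High-risk (own payoff 1425): to k=4.5 gives 2078 − 210×4.5 = 1133 → no gain ✓; to k=11.2 gives 2551 − 210×11.2 = 199 → no gain ✓.
Low-risk (own payoff 2551 − 60×11.2 = 1879): to k=0 gives 1425 → no gain ✓; to k=4.5 gives 2078 − 60×4.5 = 1808 → no gain ✓.
Mid-risk (own payoff 2078 − 137×4.5 = 1461.5): to k=0 gives 1425 → no gain ✓; to k=11.2 gives 2551 − 137×11.2 = 1016.6 → no gain ✓.
6 of the 6 constraints hold; this profile is a separating equilibrium.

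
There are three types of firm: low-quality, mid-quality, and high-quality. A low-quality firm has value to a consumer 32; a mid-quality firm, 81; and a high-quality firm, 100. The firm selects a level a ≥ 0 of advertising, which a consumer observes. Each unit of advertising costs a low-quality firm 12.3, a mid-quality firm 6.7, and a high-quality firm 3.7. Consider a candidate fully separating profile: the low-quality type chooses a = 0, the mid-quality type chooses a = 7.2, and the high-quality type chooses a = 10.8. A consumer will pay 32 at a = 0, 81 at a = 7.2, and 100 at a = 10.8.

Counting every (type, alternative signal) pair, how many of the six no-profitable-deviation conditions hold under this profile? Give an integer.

6

Mid-quality (own payoff 81 − 6.7×7.2 = 32.76): to a=0 gives 32 → no gain ✓; to a=10.8 gives 100 − 6.7×10.8 = 27.64 → no gain ✓.
High-quality (own payoff 100 − 3.7×10.8 = 60.04): to a=0 gives 32 → no gain ✓; to a=7.2 gives 81 − 3.7×7.2 = 54.36 → no gain ✓.
Low-quality (own payoff 32): to a=7.2 gives 81 − 12.3×7.2 = -7.56 → no gain ✓; to a=10.8 gives 100 − 12.3×10.8 = -32.84 → no gain ✓.
6 of the 6 constraints hold; this profile is a separating equilibrium.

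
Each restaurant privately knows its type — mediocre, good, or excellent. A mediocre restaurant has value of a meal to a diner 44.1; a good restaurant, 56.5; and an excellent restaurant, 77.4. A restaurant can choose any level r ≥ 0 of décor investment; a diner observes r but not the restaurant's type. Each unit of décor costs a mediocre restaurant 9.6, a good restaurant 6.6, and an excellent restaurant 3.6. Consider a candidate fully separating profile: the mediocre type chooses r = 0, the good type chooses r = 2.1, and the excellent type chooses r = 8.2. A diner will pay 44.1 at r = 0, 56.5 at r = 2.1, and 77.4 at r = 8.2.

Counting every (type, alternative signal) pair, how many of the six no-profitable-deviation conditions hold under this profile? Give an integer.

Excellent (own payoff 77.4 − 3.6×8.2 = 47.88): to r=0 gives 44.1 → no gain ✓; to r=2.1 gives 56.5 − 3.6×2.1 = 48.94 → profitable ✗.
Good (own payoff 56.5 − 6.6×2.1 = 42.64): to r=0 gives 44.1 → profitable ✗; to r=8.2 gives 77.4 − 6.6×8.2 = 23.28 → no gain ✓.
Mediocre (own payoff 44.1): to r=2.1 gives 56.5 − 9.6×2.1 = 36.34 → no gain ✓; to r=8.2 gives 77.4 − 9.6×8.2 = -1.32 → no gain ✓.
4 of the 6 constraints hold; not an equilibrium.

4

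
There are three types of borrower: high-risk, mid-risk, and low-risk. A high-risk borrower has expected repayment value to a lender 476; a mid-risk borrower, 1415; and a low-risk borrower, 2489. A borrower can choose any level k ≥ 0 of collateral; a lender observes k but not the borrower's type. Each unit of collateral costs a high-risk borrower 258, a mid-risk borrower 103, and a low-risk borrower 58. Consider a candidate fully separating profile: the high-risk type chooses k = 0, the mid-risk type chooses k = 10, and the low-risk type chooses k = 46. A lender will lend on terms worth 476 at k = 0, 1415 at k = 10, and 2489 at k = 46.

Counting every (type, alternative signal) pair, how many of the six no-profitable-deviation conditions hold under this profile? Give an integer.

3

Mid-risk (own payoff 1415 − 103×10 = 385): to k=0 gives 476 → profitable ✗; to k=46 gives 2489 − 103×46 = -2249 → no gain ✓.
Low-risk (own payoff 2489 − 58×46 = -179): to k=0 gives 476 → profitable ✗; to k=10 gives 1415 − 58×10 = 835 → profitable ✗.
High-risk (own payoff 476): to k=10 gives 1415 − 258×10 = -1165 → no gain ✓; to k=46 gives 2489 − 258×46 = -9379 → no gain ✓.
3 of the 6 constraints hold; not an equilibrium.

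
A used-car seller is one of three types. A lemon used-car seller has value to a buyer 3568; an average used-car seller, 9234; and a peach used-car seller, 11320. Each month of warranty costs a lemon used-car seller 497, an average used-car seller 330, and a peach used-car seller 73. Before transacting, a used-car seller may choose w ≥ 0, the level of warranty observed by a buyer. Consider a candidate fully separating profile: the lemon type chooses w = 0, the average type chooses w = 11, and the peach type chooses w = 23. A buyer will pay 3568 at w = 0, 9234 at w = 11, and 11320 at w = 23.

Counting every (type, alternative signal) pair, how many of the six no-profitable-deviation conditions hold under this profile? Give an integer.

Peach (own payoff 11320 − 73×23 = 9641): to w=0 gives 3568 → no gain ✓; to w=11 gives 9234 − 73×11 = 8431 → no gain ✓.
Lemon (own payoff 3568): to w=11 gives 9234 − 497×11 = 3767 → profitable ✗; to w=23 gives 11320 − 497×23 = -111 → no gain ✓.
Average (own payoff 9234 − 330×11 = 5604): to w=0 gives 3568 → no gain ✓; to w=23 gives 11320 − 330×23 = 3730 → no gain ✓.
5 of the 6 constraints hold; not an equilibrium.

5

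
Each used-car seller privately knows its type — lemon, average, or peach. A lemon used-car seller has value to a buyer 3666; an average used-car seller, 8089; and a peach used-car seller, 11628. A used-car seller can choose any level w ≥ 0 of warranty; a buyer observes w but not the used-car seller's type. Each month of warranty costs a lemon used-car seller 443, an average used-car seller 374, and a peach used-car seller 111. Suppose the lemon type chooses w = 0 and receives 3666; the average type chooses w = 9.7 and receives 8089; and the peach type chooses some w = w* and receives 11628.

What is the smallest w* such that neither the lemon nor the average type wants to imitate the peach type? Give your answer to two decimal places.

Average type (on-path payoff 8089 − 374×9.7 = 4461.2) won't mimic when 4461.2 ≥ 11628 − 374·w*, i.e. w* ≥ 19.16.
Lemon type (on-path payoff 3666) won't mimic when 3666 ≥ 11628 − 443·w*, i.e. w* ≥ 17.97.
Both must hold, so w* = max(17.97, 19.16) = 19.16. The average type's constraint binds.

19.16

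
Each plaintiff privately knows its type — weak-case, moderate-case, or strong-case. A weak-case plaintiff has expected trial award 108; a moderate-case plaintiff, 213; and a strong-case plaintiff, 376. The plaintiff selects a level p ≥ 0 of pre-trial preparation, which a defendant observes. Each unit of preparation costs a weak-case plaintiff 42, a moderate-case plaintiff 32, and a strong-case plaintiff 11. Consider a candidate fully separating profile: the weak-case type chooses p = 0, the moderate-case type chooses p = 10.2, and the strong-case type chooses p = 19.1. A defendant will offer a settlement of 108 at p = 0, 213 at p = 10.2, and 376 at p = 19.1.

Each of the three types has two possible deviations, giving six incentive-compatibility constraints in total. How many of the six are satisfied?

Weak-case (own payoff 108): to p=10.2 gives 213 − 42×10.2 = -215.4 → no gain ✓; to p=19.1 gives 376 − 42×19.1 = -426.2 → no gain ✓.
Strong-case (own payoff 376 − 11×19.1 = 165.9): to p=0 gives 108 → no gain ✓; to p=10.2 gives 213 − 11×10.2 = 100.8 → no gain ✓.
Moderate-case (own payoff 213 − 32×10.2 = -113.4): to p=0 gives 108 → profitable ✗; to p=19.1 gives 376 − 32×19.1 = -235.2 → no gain ✓.
5 of the 6 constraints hold; not an equilibrium.

5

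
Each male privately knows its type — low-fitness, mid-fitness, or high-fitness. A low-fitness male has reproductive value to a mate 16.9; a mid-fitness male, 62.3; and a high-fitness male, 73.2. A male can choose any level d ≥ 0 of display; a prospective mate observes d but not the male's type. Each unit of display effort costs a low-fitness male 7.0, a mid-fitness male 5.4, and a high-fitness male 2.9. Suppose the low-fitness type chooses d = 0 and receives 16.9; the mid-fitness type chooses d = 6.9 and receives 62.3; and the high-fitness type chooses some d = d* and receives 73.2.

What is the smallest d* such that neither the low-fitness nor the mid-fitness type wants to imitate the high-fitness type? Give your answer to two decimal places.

Mid-fitness type (on-path payoff 62.3 − 5.4×6.9 = 25.04) won't mimic when 25.04 ≥ 73.2 − 5.4·d*, i.e. d* ≥ 8.92.
Low-fitness type (on-path payoff 16.9) won't mimic when 16.9 ≥ 73.2 − 7.0·d*, i.e. d* ≥ 8.04.
Both must hold, so d* = max(8.04, 8.92) = 8.92. The mid-fitness type's constraint binds.

8.92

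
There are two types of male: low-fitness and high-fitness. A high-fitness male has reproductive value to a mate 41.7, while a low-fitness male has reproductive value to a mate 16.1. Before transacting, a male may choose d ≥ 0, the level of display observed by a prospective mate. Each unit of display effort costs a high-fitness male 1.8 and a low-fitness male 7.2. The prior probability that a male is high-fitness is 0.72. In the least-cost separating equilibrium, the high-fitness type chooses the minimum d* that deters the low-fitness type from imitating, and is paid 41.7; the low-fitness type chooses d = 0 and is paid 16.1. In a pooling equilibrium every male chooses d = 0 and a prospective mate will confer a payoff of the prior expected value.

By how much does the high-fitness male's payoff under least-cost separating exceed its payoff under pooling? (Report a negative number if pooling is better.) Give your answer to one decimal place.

Least-cost separating signal: d* solves 16.1 = 41.7 − 7.2·d*, so d* = (41.7 − 16.1)/7.2 ≈ 3.5556.
High-fitness type's separating payoff: 41.7 − 1.8 × d* = 41.7 − 1.8 × (41.7 − 16.1)/7.2 = 41.7 − 46.08/7.2 = 35.3.
Pooling payoff: 0.72 × 41.7 + 0.28 × 16.1 = 34.532.
Difference: 35.3 − 34.532 = 0.768, i.e. 0.8 to one decimal place.
The high-fitness type prefers to separate.

0.8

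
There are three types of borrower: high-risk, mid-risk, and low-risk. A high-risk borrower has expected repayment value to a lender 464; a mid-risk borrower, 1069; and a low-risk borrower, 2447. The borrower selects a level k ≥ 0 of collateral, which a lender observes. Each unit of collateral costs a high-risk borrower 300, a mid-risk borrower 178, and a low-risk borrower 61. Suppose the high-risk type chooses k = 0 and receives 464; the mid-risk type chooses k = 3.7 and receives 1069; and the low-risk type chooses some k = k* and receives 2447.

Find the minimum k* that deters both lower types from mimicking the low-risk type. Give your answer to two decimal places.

Mid-risk type (on-path payoff 1069 − 178×3.7 = 410.4) won't mimic when 410.4 ≥ 2447 − 178·k*, i.e. k* ≥ 11.44.
High-risk type (on-path payoff 464) won't mimic when 464 ≥ 2447 − 300·k*, i.e. k* ≥ 6.61.
Both must hold, so k* = max(6.61, 11.44) = 11.44. The mid-risk type's constraint binds.

11.44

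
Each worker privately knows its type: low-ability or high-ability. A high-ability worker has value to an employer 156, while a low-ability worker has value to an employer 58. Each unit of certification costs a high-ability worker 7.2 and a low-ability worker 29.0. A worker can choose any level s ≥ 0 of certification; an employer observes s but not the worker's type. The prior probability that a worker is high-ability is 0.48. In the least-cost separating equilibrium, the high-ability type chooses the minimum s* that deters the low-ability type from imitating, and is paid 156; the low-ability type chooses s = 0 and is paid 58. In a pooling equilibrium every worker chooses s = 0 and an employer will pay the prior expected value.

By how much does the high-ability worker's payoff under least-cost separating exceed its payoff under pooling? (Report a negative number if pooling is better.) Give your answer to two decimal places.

26.63

Least-cost separating signal: s* solves 58 = 156 − 29.0·s*, so s* = (156 − 58)/29.0 ≈ 3.3793.
High-ability type's separating payoff: 156 − 7.2 × s* = 156 − 7.2 × (156 − 58)/29.0 = 156 − 705.6/29.0 ≈ 131.6690.
Pooling payoff: 0.48 × 156 + 0.52 × 58 = 105.04.
Difference: 131.6690 − 105.04 = 26.629, i.e. 26.63 to two decimal places.
The high-ability type prefers to separate.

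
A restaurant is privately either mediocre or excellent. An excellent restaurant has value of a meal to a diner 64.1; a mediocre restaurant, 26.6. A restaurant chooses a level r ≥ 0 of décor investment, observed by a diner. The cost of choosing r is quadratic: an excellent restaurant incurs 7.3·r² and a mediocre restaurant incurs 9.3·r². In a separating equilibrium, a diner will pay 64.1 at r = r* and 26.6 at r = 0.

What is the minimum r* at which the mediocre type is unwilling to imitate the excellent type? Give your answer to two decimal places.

The mediocre type at r = 0 receives 26.6; imitating at r* yields 64.1 − 9.3·r*².
Indifference: 26.6 = 64.1 − 9.3·r*², so r*² = (64.1 − 26.6) / 9.3 ≈ 4.0323.
r* = √4.0323 ≈ 2.01.

2.01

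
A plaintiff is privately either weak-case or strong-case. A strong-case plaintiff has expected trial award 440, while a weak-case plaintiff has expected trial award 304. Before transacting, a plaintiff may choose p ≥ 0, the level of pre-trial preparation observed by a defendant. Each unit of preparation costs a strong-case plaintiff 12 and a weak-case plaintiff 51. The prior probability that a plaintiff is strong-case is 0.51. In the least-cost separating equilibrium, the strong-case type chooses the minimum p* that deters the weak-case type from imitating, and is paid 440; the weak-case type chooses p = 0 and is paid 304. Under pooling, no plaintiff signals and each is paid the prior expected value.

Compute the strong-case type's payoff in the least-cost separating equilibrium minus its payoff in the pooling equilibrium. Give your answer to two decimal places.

34.64

Least-cost separating signal: p* solves 304 = 440 − 51·p*, so p* = (440 − 304)/51 ≈ 2.6667.
Strong-case type's separating payoff: 440 − 12 × p* = 440 − 12 × (440 − 304)/51 = 440 − 1632/51 = 408.
Pooling payoff: 0.51 × 440 + 0.49 × 304 = 373.36.
Difference: 408 − 373.36 = 34.64.
The strong-case type prefers to separate.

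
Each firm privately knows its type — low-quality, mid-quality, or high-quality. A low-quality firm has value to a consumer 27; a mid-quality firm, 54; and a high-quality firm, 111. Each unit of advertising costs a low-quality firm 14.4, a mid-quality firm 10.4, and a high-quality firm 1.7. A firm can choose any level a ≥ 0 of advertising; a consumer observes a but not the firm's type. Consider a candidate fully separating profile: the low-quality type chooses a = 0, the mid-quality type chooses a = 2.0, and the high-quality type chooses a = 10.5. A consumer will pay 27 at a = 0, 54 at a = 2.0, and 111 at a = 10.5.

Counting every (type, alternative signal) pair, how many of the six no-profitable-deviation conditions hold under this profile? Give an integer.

Mid-quality (own payoff 54 − 10.4×2.0 = 33.2): to a=0 gives 27 → no gain ✓; to a=10.5 gives 111 − 10.4×10.5 = 1.8 → no gain ✓.
High-quality (own payoff 111 − 1.7×10.5 = 93.15): to a=0 gives 27 → no gain ✓; to a=2.0 gives 54 − 1.7×2.0 = 50.6 → no gain ✓.
Low-quality (own payoff 27): to a=2.0 gives 54 − 14.4×2.0 = 25.2 → no gain ✓; to a=10.5 gives 111 − 14.4×10.5 = -40.2 → no gain ✓.
6 of the 6 constraints hold; this profile is a separating equilibrium.

6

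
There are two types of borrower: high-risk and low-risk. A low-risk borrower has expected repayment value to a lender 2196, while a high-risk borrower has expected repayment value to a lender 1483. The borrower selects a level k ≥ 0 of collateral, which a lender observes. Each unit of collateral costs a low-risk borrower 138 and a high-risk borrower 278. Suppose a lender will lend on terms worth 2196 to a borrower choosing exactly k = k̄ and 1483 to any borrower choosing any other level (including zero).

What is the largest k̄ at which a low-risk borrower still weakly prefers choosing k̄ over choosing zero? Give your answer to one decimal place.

Choosing k̄ yields the low-risk type 2196 − 138·k̄; choosing zero yields 1483.
The low-risk type is indifferent at 2196 − 138·k̄ = 1483, i.e. k̄ = (2196 − 1483) / 138 ≈ 5.2.
For any k̄ above 5.2 the low-risk type would rather pool at zero, so separation collapses.

5.2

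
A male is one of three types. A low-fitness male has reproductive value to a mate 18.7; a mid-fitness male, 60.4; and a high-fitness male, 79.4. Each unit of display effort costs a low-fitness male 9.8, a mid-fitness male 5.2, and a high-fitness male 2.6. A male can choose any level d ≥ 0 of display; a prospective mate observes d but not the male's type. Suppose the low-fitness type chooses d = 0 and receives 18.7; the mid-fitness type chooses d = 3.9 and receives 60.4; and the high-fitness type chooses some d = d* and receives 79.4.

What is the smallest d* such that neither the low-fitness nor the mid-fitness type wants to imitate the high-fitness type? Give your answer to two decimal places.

Mid-fitness type (on-path payoff 60.4 − 5.2×3.9 = 40.12) won't mimic when 40.12 ≥ 79.4 − 5.2·d*, i.e. d* ≥ 7.55.
Low-fitness type (on-path payoff 18.7) won't mimic when 18.7 ≥ 79.4 − 9.8·d*, i.e. d* ≥ 6.19.
Both must hold, so d* = max(6.19, 7.55) = 7.55. The mid-fitness type's constraint binds.

7.55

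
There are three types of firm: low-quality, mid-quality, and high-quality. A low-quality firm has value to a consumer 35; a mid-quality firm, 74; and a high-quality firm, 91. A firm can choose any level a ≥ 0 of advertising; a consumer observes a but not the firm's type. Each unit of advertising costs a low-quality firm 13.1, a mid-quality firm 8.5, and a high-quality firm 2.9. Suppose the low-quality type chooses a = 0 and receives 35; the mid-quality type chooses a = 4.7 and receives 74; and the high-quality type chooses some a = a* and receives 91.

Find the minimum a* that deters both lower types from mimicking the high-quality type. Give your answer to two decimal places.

6.70

Low-quality type (on-path payoff 35) won't mimic when 35 ≥ 91 − 13.1·a*, i.e. a* ≥ 4.27.
Mid-quality type (on-path payoff 74 − 8.5×4.7 = 34.05) won't mimic when 34.05 ≥ 91 − 8.5·a*, i.e. a* ≥ 6.70.
Both must hold, so a* = max(4.27, 6.70) = 6.70. The mid-quality type's constraint binds.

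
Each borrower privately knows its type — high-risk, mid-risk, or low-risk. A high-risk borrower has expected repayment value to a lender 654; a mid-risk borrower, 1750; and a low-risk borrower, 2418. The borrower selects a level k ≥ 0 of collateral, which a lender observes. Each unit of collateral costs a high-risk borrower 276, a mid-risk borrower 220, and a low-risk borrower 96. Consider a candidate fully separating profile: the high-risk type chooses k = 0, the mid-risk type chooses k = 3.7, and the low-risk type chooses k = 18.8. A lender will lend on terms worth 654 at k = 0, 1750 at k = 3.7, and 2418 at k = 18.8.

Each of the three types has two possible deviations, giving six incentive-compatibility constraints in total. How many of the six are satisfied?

High-risk (own payoff 654): to k=3.7 gives 1750 − 276×3.7 = 728.8 → profitable ✗; to k=18.8 gives 2418 − 276×18.8 = -2770.8 → no gain ✓.
Mid-risk (own payoff 1750 − 220×3.7 = 936): to k=0 gives 654 → no gain ✓; to k=18.8 gives 2418 − 220×18.8 = -1718 → no gain ✓.
Low-risk (own payoff 2418 − 96×18.8 = 613.2): to k=0 gives 654 → profitable ✗; to k=3.7 gives 1750 − 96×3.7 = 1394.8 → profitable ✗.
3 of the 6 constraints hold; not an equilibrium.

3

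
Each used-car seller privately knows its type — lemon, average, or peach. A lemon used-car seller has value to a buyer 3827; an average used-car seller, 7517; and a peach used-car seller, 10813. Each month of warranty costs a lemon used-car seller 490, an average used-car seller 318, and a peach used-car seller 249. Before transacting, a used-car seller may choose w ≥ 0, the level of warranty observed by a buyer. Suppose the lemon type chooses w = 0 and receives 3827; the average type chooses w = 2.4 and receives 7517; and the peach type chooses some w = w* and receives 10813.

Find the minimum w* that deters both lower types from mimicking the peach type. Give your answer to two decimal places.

Lemon type (on-path payoff 3827) won't mimic when 3827 ≥ 10813 − 490·w*, i.e. w* ≥ 14.26.
Average type (on-path payoff 7517 − 318×2.4 = 6753.8) won't mimic when 6753.8 ≥ 10813 − 318·w*, i.e. w* ≥ 12.76.
Both must hold, so w* = max(14.26, 12.76) = 14.26. The lemon type's constraint binds.

14.26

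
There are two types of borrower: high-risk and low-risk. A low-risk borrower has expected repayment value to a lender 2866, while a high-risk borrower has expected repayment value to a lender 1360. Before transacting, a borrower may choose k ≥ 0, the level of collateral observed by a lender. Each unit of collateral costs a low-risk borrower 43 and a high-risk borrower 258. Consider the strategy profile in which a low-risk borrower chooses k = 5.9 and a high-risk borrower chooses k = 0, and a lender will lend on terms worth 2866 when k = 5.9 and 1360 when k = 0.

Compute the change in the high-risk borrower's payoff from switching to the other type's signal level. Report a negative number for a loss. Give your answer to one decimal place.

Playing k = 0 the high-risk borrower receives 1360.
Deviating to k = 5.9 brings payment 2866 at cost 258 × 5.9 = 1522.2, netting 1343.8.
Gain from deviating: 1343.8 − 1360 = -16.2.
The gain is negative, so the high-risk type's incentive-compatibility constraint is satisfied.

-16.2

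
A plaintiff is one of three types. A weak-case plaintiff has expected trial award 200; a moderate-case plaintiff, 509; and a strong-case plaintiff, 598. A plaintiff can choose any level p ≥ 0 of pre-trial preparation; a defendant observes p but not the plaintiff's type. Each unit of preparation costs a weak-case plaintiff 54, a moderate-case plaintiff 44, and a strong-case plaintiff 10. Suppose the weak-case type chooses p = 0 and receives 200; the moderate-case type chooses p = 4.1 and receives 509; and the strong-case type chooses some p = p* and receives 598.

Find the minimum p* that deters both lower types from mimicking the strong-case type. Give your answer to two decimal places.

7.37

Weak-case type (on-path payoff 200) won't mimic when 200 ≥ 598 − 54·p*, i.e. p* ≥ 7.37.
Moderate-case type (on-path payoff 509 − 44×4.1 = 328.6) won't mimic when 328.6 ≥ 598 − 44·p*, i.e. p* ≥ 6.12.
Both must hold, so p* = max(7.37, 6.12) = 7.37. The weak-case type's constraint binds.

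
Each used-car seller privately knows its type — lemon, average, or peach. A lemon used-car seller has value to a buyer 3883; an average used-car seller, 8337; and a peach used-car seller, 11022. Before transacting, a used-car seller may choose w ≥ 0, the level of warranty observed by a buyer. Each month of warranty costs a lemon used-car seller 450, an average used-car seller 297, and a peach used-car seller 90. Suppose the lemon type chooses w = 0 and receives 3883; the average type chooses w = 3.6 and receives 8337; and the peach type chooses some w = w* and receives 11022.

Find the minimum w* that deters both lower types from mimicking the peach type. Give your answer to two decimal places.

15.86

Average type (on-path payoff 8337 − 297×3.6 = 7267.8) won't mimic when 7267.8 ≥ 11022 − 297·w*, i.e. w* ≥ 12.64.
Lemon type (on-path payoff 3883) won't mimic when 3883 ≥ 11022 − 450·w*, i.e. w* ≥ 15.86.
Both must hold, so w* = max(15.86, 12.64) = 15.86. The lemon type's constraint binds.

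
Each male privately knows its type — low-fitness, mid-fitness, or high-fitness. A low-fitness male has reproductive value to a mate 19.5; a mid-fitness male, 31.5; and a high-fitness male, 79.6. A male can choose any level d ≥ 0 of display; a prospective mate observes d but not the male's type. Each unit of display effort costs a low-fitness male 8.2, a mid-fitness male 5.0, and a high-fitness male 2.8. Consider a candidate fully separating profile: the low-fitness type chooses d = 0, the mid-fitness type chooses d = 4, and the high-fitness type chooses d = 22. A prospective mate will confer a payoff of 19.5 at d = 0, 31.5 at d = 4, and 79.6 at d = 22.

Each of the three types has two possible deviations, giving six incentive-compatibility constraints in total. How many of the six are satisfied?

Mid-fitness (own payoff 31.5 − 5.0×4 = 11.5): to d=0 gives 19.5 → profitable ✗; to d=22 gives 79.6 − 5.0×22 = -30.4 → no gain ✓.
Low-fitness (own payoff 19.5): to d=4 gives 31.5 − 8.2×4 = -1.3 → no gain ✓; to d=22 gives 79.6 − 8.2×22 = -100.8 → no gain ✓.
High-fitness (own payoff 79.6 − 2.8×22 = 18): to d=0 gives 19.5 → profitable ✗; to d=4 gives 31.5 − 2.8×4 = 20.3 → profitable ✗.
3 of the 6 constraints hold; not an equilibrium.

3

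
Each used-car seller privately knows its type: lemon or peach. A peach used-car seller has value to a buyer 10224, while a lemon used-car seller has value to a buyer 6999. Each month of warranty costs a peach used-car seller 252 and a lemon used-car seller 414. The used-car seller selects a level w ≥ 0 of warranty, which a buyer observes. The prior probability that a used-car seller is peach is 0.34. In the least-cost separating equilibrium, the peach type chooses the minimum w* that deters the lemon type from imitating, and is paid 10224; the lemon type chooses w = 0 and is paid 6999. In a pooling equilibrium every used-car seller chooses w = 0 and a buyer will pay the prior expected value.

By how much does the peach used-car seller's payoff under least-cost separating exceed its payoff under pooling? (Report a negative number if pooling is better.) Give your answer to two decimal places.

165.46

Least-cost separating signal: w* solves 6999 = 10224 − 414·w*, so w* = (10224 − 6999)/414 ≈ 7.7899.
Peach type's separating payoff: 10224 − 252 × w* = 10224 − 252 × (10224 − 6999)/414 = 10224 − 812700/414 ≈ 8260.9565.
Pooling payoff: 0.34 × 10224 + 0.66 × 6999 = 8095.5.
Difference: 8260.9565 − 8095.5 = 165.4565, i.e. 165.46 to two decimal places.
The peach type prefers to separate.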